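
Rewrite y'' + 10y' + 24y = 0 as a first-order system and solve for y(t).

Let x_1 = y, x_2 = y'. Then x_1' = x_2 and x_2' = -24x_1 - 10x_2.
A = [[0,1],[-24,-10]]; det(A-λI) = λ^2 + 10λ + 24.
Eigenvalues λ = -6, -4 with eigenvectors (1,-6), (1,-4).

y(t) = K_1e^(-6t) + K_2e^(-4t)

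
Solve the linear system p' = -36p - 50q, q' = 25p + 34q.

Coefficient matrix A = [[-36, -50], [25, 34]].
Characteristic polynomial det(A - λI) = λ^2 + 2λ + 26 = 0.
Eigenvalues λ = -1 ± 5i (complex conjugate pair).
For λ=-1+5i: an eigenvector is (-3,2) - i(1,-1) = (-3 - i, 2 + i).
A real fundamental pair from Re and Im of e^((-1+5i)t)v: X_1 = e^(-t)(cos(5t)·(-3,2) + sin(5t)·(1,-1)), X_2 = e^(-t)(sin(5t)·(-3,2) - cos(5t)·(1,-1)).
General solution: K_1X_1 + K_2X_2.

p(t) = K_1e^(-t)sin(5t) - 3K_1e^(-t)cos(5t) - 3K_2e^(-t)sin(5t) - K_2e^(-t)cos(5t), q(t) = -K_1e^(-t)sin(5t) + 2K_1e^(-t)cos(5t) + 2K_2e^(-t)sin(5t) + K_2e^(-t)cos(5t)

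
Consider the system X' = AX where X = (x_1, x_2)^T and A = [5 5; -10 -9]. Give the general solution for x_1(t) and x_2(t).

x_1(t) = -C_1e^(-2t)sin(t) + 2C_1e^(-2t)cos(t) + 2C_2e^(-2t)sin(t) + C_2e^(-2t)cos(t), x_2(t) = C_1e^(-2t)sin(t) - 3C_1e^(-2t)cos(t) - 3C_2e^(-2t)sin(t) - C_2e^(-2t)cos(t)

Coefficient matrix A = [[5, 5], [-10, -9]].
Characteristic polynomial det(A - λI) = λ^2 + 4λ + 5 = 0.
Eigenvalues λ = -2 ± i (complex conjugate pair).
For λ=-2+i: an eigenvector is (2,-3) - i(-1,1) = (2 + i, -3 - i).
A real fundamental pair from Re and Im of e^((-2+i)t)v: X_1 = e^(-2t)(cos(t)·(2,-3) + sin(t)·(-1,1)), X_2 = e^(-2t)(sin(t)·(2,-3) - cos(t)·(-1,1)).
General solution: C_1X_1 + C_2X_2.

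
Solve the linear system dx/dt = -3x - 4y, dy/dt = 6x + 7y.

Coefficient matrix A = [[-3, -4], [6, 7]].
Characteristic polynomial det(A - λI) = λ^2 - 4λ + 3 = 0.
Eigenvalues λ = 1, 3.
For λ=1: (A-λI) row 1 is [-4, -4], so an eigenvector is (-1, 1).
For λ=3: (A-λI) row 1 is [-6, -4], so an eigenvector is (2, -3).
General solution: K_1e^(t)(-1,1) + K_2e^(3t)(2,-3).

x(t) = -K_1e^(t) + 2K_2e^(3t), y(t) = K_1e^(t) - 3K_2e^(3t)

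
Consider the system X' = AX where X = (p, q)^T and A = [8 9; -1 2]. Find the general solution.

p(t) = -3C_1e^(5t) - 3C_2te^(5t) - C_2e^(5t), q(t) = C_1e^(5t) + C_2te^(5t)

Coefficient matrix A = [[8, 9], [-1, 2]].
Characteristic polynomial det(A - λI) = λ^2 - 10λ + 25 = 0.
Single eigenvalue λ = 5 with algebraic multiplicity 2.
Eigenvector v = (-3,1); generalized eigenvector w with (A-λI)w=v is (-1,0).
General solution: e^(5t)[C_1·v + C_2·(t·v + w)].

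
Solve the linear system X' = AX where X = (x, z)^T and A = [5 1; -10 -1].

Coefficient matrix A = [[5, 1], [-10, -1]].
Characteristic polynomial det(A - λI) = λ^2 - 4λ + 5 = 0.
Eigenvalues λ = 2 ± i (complex conjugate pair).
For λ=2+i: an eigenvector is (0,1) - i(1,-3) = (0 - i, 1 + 3i).
A real fundamental pair from Re and Im of e^((2+i)t)v: X_1 = e^(2t)(cos(t)·(0,1) + sin(t)·(1,-3)), X_2 = e^(2t)(sin(t)·(0,1) - cos(t)·(1,-3)).
General solution: K_1X_1 + K_2X_2.

x(t) = K_1e^(2t)sin(t) - K_2e^(2t)cos(t), z(t) = -3K_1e^(2t)sin(t) + K_1e^(2t)cos(t) + K_2e^(2t)sin(t) + 3K_2e^(2t)cos(t)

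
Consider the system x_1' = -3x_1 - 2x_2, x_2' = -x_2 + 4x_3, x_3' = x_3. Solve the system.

Coefficient matrix A = [[-3, -2, 0], [0, -1, 4], [0, 0, 1]].
det(A - λI) = 0 gives eigenvalues λ = 1, -1, -3.
For λ=1: eigenvector (-1,2,1).
For λ=-1: eigenvector (1,-1,0).
For λ=-3: eigenvector (-1,0,0).
General solution: c_1e^(t)(-1,2,1) + c_2e^(-t)(1,-1,0) + c_3e^(-3t)(-1,0,0).

x_1(t) = -c_1e^(t) + c_2e^(-t) - c_3e^(-3t), x_2(t) = 2c_1e^(t) - c_2e^(-t), x_3(t) = c_1e^(t)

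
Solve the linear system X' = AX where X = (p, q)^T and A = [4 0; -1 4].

Coefficient matrix A = [[4, 0], [-1, 4]].
Characteristic polynomial det(A - λI) = λ^2 - 8λ + 16 = 0.
Single eigenvalue λ = 4 with algebraic multiplicity 2.
Eigenvector v = (0,-1); generalized eigenvector w with (A-λI)w=v is (1,3).
General solution: e^(4t)[c_1·v + c_2·(t·v + w)].

p(t) = c_2e^(4t), q(t) = -c_1e^(4t) - c_2te^(4t) + 3c_2e^(4t)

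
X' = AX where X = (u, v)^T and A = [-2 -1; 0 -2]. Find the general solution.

Coefficient matrix A = [[-2, -1], [0, -2]].
Characteristic polynomial det(A - λI) = λ^2 + 4λ + 4 = 0.
Single eigenvalue λ = -2 with algebraic multiplicity 2.
Eigenvector v = (-1,0); generalized eigenvector w with (A-λI)w=v is (-1,1).
General solution: e^(-2t)[K_1·v + K_2·(t·v + w)].

u(t) = -K_1e^(-2t) - K_2te^(-2t) - K_2e^(-2t), v(t) = K_2e^(-2t)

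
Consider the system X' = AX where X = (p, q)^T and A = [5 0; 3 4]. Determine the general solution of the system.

p(t) = -c_2e^(5t), q(t) = -c_1e^(4t) - 3c_2e^(5t)

Coefficient matrix A = [[5, 0], [3, 4]].
Characteristic polynomial det(A - λI) = λ^2 - 9λ + 20 = 0.
Eigenvalues λ = 4, 5.
For λ=4: (A-λI) row 1 is [1, 0], so an eigenvector is (0, -1).
For λ=5: (A-λI) row 2 is [3, -1], so an eigenvector is (-1, -3).
General solution: c_1e^(4t)(0,-1) + c_2e^(5t)(-1,-3).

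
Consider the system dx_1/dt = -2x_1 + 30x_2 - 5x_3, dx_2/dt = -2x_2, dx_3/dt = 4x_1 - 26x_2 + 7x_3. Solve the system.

x_1(t) = 5C_1e^(2t) - 7C_2e^(-2t) - C_3e^(3t), x_2(t) = C_2e^(-2t), x_3(t) = -4C_1e^(2t) + 6C_2e^(-2t) + C_3e^(3t)

Coefficient matrix A = [[-2, 30, -5], [0, -2, 0], [4, -26, 7]].
det(A - λI) = 0 gives eigenvalues λ = 2, -2, 3.
For λ=2: eigenvector (5,0,-4).
For λ=-2: eigenvector (-7,1,6).
For λ=3: eigenvector (-1,0,1).
General solution: C_1e^(2t)(5,0,-4) + C_2e^(-2t)(-7,1,6) + C_3e^(3t)(-1,0,1).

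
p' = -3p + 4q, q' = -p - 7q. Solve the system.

Coefficient matrix A = [[-3, 4], [-1, -7]].
Characteristic polynomial det(A - λI) = λ^2 + 10λ + 25 = 0.
Single eigenvalue λ = -5 with algebraic multiplicity 2.
Eigenvector v = (-2,1); generalized eigenvector w with (A-λI)w=v is (1,-1).
General solution: e^(-5t)[K_1·v + K_2·(t·v + w)].

p(t) = -2K_1e^(-5t) - 2K_2te^(-5t) + K_2e^(-5t), q(t) = K_1e^(-5t) + K_2te^(-5t) - K_2e^(-5t)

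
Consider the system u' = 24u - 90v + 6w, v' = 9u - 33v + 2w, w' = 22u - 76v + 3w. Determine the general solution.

u(t) = 3C_1e^(-2t) + 6C_2e^(-t) + 14C_3e^(-3t), v(t) = C_1e^(-2t) + 2C_2e^(-t) + 5C_3e^(-3t), w(t) = 2C_1e^(-2t) + 5C_2e^(-t) + 12C_3e^(-3t)

Coefficient matrix A = [[24, -90, 6], [9, -33, 2], [22, -76, 3]].
det(A - λI) = 0 gives eigenvalues λ = -2, -1, -3.
For λ=-2: eigenvector (3,1,2).
For λ=-1: eigenvector (6,2,5).
For λ=-3: eigenvector (14,5,12).
General solution: C_1e^(-2t)(3,1,2) + C_2e^(-t)(6,2,5) + C_3e^(-3t)(14,5,12).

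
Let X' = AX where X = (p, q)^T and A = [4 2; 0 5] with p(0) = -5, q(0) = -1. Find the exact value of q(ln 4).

A = [[4,2],[0,5]]; eigenvalues λ = 4, 5.
Eigenvectors: (1,0) for λ=4, (2,1) for λ=5.
From the initial condition, c_1 = -3, c_2 = -1.
q(ln 4) = (-3)(4^4)(0) + (-1)(4^5)(1) = -1024.

-1024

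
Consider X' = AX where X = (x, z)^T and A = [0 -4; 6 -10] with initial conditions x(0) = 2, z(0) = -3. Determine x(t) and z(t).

Coefficient matrix A = [[0, -4], [6, -10]].
Characteristic polynomial det(A - λI) = λ^2 + 10λ + 24 = 0.
Eigenvalues λ = -6, -4.
For λ=-6: (A-λI) row 1 is [6, -4], so an eigenvector is (2, 3).
For λ=-4: (A-λI) row 1 is [4, -4], so an eigenvector is (1, 1).
General solution: c_1e^(-6t)(2,3) + c_2e^(-4t)(1,1).
Applying x(0)=2, z(0)=-3 gives c_1=-5, c_2=12.

x(t) = 12e^(-4t) - 10e^(-6t), z(t) = 12e^(-4t) - 15e^(-6t)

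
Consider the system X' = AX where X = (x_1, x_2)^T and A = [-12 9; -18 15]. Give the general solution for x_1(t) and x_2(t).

Coefficient matrix A = [[-12, 9], [-18, 15]].
Characteristic polynomial det(A - λI) = λ^2 - 3λ - 18 = 0.
Eigenvalues λ = 6, -3.
For λ=6: (A-λI) row 1 is [-18, 9], so an eigenvector is (1, 2).
For λ=-3: (A-λI) row 1 is [-9, 9], so an eigenvector is (-1, -1).
General solution: C_1e^(6t)(1,2) + C_2e^(-3t)(-1,-1).

x_1(t) = C_1e^(6t) - C_2e^(-3t), x_2(t) = 2C_1e^(6t) - C_2e^(-3t)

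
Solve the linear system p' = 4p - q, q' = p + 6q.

p(t) = K_1e^(5t) + K_2te^(5t) - 3K_2e^(5t), q(t) = -K_1e^(5t) - K_2te^(5t) + 2K_2e^(5t)

Coefficient matrix A = [[4, -1], [1, 6]].
Characteristic polynomial det(A - λI) = λ^2 - 10λ + 25 = 0.
Single eigenvalue λ = 5 with algebraic multiplicity 2.
Eigenvector v = (1,-1); generalized eigenvector w with (A-λI)w=v is (-3,2).
General solution: e^(5t)[K_1·v + K_2·(t·v + w)].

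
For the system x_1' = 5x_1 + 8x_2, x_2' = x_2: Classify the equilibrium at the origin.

unstable node

A = [[5,8],[0,1]]; det(A-λI) = λ^2 - 6λ + 5.
λ = 1, 5: both positive.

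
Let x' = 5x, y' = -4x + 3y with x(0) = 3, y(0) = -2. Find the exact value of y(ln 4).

A = [[5,0],[-4,3]]; eigenvalues λ = 5, 3.
Eigenvectors: (-1,2) for λ=5, (0,-1) for λ=3.
From the initial condition, c_1 = -3, c_2 = -4.
y(ln 4) = (-3)(4^5)(2) + (-4)(4^3)(-1) = -5888.

-5888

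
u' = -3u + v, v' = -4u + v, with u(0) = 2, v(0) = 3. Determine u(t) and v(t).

u(t) = -te^(-t) + 2e^(-t), v(t) = -2te^(-t) + 3e^(-t)

Coefficient matrix A = [[-3, 1], [-4, 1]].
Characteristic polynomial det(A - λI) = λ^2 + 2λ + 1 = 0.
Single eigenvalue λ = -1 with algebraic multiplicity 2.
Eigenvector v = (-1,-2); generalized eigenvector w with (A-λI)w=v is (0,-1).
General solution: e^(-t)[C_1·v + C_2·(t·v + w)].
Applying u(0)=2, v(0)=3 gives C_1=-2, C_2=1.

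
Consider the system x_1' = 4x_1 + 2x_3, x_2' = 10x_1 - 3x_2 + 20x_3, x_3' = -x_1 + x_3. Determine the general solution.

x_1(t) = C_1e^(2t) + 2C_3e^(3t), x_2(t) = -2C_1e^(2t) + C_2e^(-3t), x_3(t) = -C_1e^(2t) - C_3e^(3t)

Coefficient matrix A = [[4, 0, 2], [10, -3, 20], [-1, 0, 1]].
det(A - λI) = 0 gives eigenvalues λ = 2, -3, 3.
For λ=2: eigenvector (1,-2,-1).
For λ=-3: eigenvector (0,1,0).
For λ=3: eigenvector (2,0,-1).
General solution: C_1e^(2t)(1,-2,-1) + C_2e^(-3t)(0,1,0) + C_3e^(3t)(2,0,-1).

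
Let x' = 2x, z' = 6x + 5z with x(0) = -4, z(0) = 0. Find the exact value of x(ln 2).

A = [[2,0],[6,5]]; eigenvalues λ = 5, 2.
Eigenvectors: (0,1) for λ=5, (-1,2) for λ=2.
From the initial condition, c_1 = -8, c_2 = 4.
x(ln 2) = (-8)(2^5)(0) + (4)(2^2)(-1) = -16.

-16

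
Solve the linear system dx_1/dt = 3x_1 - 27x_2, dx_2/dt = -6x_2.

Coefficient matrix A = [[3, -27], [0, -6]].
Characteristic polynomial det(A - λI) = λ^2 + 3λ - 18 = 0.
Eigenvalues λ = 3, -6.
For λ=3: (A-λI) row 1 is [0, -27], so an eigenvector is (1, 0).
For λ=-6: (A-λI) row 1 is [9, -27], so an eigenvector is (-3, -1).
General solution: c_1e^(3t)(1,0) + c_2e^(-6t)(-3,-1).

x_1(t) = c_1e^(3t) - 3c_2e^(-6t), x_2(t) = -c_2e^(-6t)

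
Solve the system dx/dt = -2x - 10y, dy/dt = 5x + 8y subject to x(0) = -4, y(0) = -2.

x(t) = 8e^(3t)sin(5t) - 4e^(3t)cos(5t), y(t) = -6e^(3t)sin(5t) - 2e^(3t)cos(5t)

Coefficient matrix A = [[-2, -10], [5, 8]].
Characteristic polynomial det(A - λI) = λ^2 - 6λ + 34 = 0.
Eigenvalues λ = 3 ± 5i (complex conjugate pair).
For λ=3+5i: an eigenvector is (-1,1) - i(-1,0) = (-1 + i, 1).
A real fundamental pair from Re and Im of e^((3+5i)t)v: X_1 = e^(3t)(cos(5t)·(-1,1) + sin(5t)·(-1,0)), X_2 = e^(3t)(sin(5t)·(-1,1) - cos(5t)·(-1,0)).
General solution: C_1X_1 + C_2X_2.
Applying x(0)=-4, y(0)=-2 gives C_1=-2, C_2=-6.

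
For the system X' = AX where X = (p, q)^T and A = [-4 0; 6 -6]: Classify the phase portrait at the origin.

A = [[-4,0],[6,-6]]; det(A-λI) = λ^2 + 10λ + 24.
λ = -6, -4: both negative.

stable node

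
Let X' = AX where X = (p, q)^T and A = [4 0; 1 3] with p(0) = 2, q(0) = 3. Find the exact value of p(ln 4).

512

A = [[4,0],[1,3]]; eigenvalues λ = 4, 3.
Eigenvectors: (-1,-1) for λ=4, (0,1) for λ=3.
From the initial condition, c_1 = -2, c_2 = 1.
p(ln 4) = (-2)(4^4)(-1) + (1)(4^3)(0) = 512.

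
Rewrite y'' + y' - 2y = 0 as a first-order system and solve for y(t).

y(t) = C_1e^(t) + C_2e^(-2t)

Let x_1 = y, x_2 = y'. Then x_1' = x_2 and x_2' = 2x_1 - x_2.
A = [[0,1],[2,-1]]; det(A-λI) = λ^2 + λ - 2.
Eigenvalues λ = 1, -2 with eigenvectors (1,1), (1,-2).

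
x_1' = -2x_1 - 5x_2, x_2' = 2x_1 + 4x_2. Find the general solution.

x_1(t) = -2K_1e^(t)sin(t) - K_1e^(t)cos(t) - K_2e^(t)sin(t) + 2K_2e^(t)cos(t), x_2(t) = K_1e^(t)sin(t) + K_1e^(t)cos(t) + K_2e^(t)sin(t) - K_2e^(t)cos(t)

Coefficient matrix A = [[-2, -5], [2, 4]].
Characteristic polynomial det(A - λI) = λ^2 - 2λ + 2 = 0.
Eigenvalues λ = 1 ± i (complex conjugate pair).
For λ=1+i: an eigenvector is (-1,1) - i(-2,1) = (-1 + 2i, 1 - i).
A real fundamental pair from Re and Im of e^((1+i)t)v: X_1 = e^(t)(cos(t)·(-1,1) + sin(t)·(-2,1)), X_2 = e^(t)(sin(t)·(-1,1) - cos(t)·(-2,1)).
General solution: K_1X_1 + K_2X_2.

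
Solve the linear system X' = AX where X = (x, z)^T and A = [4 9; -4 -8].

x(t) = -3C_1e^(-2t) - 3C_2te^(-2t) - 2C_2e^(-2t), z(t) = 2C_1e^(-2t) + 2C_2te^(-2t) + C_2e^(-2t)

Coefficient matrix A = [[4, 9], [-4, -8]].
Characteristic polynomial det(A - λI) = λ^2 + 4λ + 4 = 0.
Single eigenvalue λ = -2 with algebraic multiplicity 2.
Eigenvector v = (-3,2); generalized eigenvector w with (A-λI)w=v is (-2,1).
General solution: e^(-2t)[C_1·v + C_2·(t·v + w)].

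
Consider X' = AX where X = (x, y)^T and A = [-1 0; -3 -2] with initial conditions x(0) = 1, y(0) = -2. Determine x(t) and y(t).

x(t) = e^(-t), y(t) = -3e^(-t) + e^(-2t)

Coefficient matrix A = [[-1, 0], [-3, -2]].
Characteristic polynomial det(A - λI) = λ^2 + 3λ + 2 = 0.
Eigenvalues λ = -2, -1.
For λ=-2: (A-λI) row 1 is [1, 0], so an eigenvector is (0, 1).
For λ=-1: (A-λI) row 2 is [-3, -1], so an eigenvector is (-1, 3).
General solution: K_1e^(-2t)(0,1) + K_2e^(-t)(-1,3).
Applying x(0)=1, y(0)=-2 gives K_1=1, K_2=-1.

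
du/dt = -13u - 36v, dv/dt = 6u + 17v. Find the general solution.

u(t) = -2c_1e^(5t) - 3c_2e^(-t), v(t) = c_1e^(5t) + c_2e^(-t)

Coefficient matrix A = [[-13, -36], [6, 17]].
Characteristic polynomial det(A - λI) = λ^2 - 4λ - 5 = 0.
Eigenvalues λ = 5, -1.
For λ=5: (A-λI) row 1 is [-18, -36], so an eigenvector is (-2, 1).
For λ=-1: (A-λI) row 1 is [-12, -36], so an eigenvector is (-3, 1).
General solution: c_1e^(5t)(-2,1) + c_2e^(-t)(-3,1).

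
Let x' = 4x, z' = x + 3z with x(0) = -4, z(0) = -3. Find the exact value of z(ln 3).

-297

A = [[4,0],[1,3]]; eigenvalues λ = 3, 4.
Eigenvectors: (0,-1) for λ=3, (1,1) for λ=4.
From the initial condition, c_1 = -1, c_2 = -4.
z(ln 3) = (-1)(3^3)(-1) + (-4)(3^4)(1) = -297.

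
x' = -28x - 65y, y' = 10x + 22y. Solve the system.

Coefficient matrix A = [[-28, -65], [10, 22]].
Characteristic polynomial det(A - λI) = λ^2 + 6λ + 34 = 0.
Eigenvalues λ = -3 ± 5i (complex conjugate pair).
For λ=-3+5i: an eigenvector is (-2,1) - i(-3,1) = (-2 + 3i, 1 - i).
A real fundamental pair from Re and Im of e^((-3+5i)t)v: X_1 = e^(-3t)(cos(5t)·(-2,1) + sin(5t)·(-3,1)), X_2 = e^(-3t)(sin(5t)·(-2,1) - cos(5t)·(-3,1)).
General solution: c_1X_1 + c_2X_2.

x(t) = -3c_1e^(-3t)sin(5t) - 2c_1e^(-3t)cos(5t) - 2c_2e^(-3t)sin(5t) + 3c_2e^(-3t)cos(5t), y(t) = c_1e^(-3t)sin(5t) + c_1e^(-3t)cos(5t) + c_2e^(-3t)sin(5t) - c_2e^(-3t)cos(5t)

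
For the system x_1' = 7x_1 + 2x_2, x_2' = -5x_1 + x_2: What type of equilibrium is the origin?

unstable spiral

A = [[7,2],[-5,1]]; det(A-λI) = λ^2 - 8λ + 17.
λ = 4 ± i: positive real part.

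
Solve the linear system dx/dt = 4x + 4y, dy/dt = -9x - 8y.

x(t) = -2C_1e^(-2t) - 2C_2te^(-2t) + C_2e^(-2t), y(t) = 3C_1e^(-2t) + 3C_2te^(-2t) - 2C_2e^(-2t)

Coefficient matrix A = [[4, 4], [-9, -8]].
Characteristic polynomial det(A - λI) = λ^2 + 4λ + 4 = 0.
Single eigenvalue λ = -2 with algebraic multiplicity 2.
Eigenvector v = (-2,3); generalized eigenvector w with (A-λI)w=v is (1,-2).
General solution: e^(-2t)[C_1·v + C_2·(t·v + w)].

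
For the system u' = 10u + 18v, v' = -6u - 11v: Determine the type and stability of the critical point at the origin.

A = [[10,18],[-6,-11]]; det(A-λI) = λ^2 + λ - 2.
λ = 1, -2: opposite signs.

saddle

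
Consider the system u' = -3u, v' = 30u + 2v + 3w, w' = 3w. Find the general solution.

Coefficient matrix A = [[-3, 0, 0], [30, 2, 3], [0, 0, 3]].
det(A - λI) = 0 gives eigenvalues λ = -3, 2, 3.
For λ=-3: eigenvector (1,-6,0).
For λ=2: eigenvector (0,1,0).
For λ=3: eigenvector (0,3,1).
General solution: c_1e^(-3t)(1,-6,0) + c_2e^(2t)(0,1,0) + c_3e^(3t)(0,3,1).

u(t) = c_1e^(-3t), v(t) = -6c_1e^(-3t) + c_2e^(2t) + 3c_3e^(3t), w(t) = c_3e^(3t)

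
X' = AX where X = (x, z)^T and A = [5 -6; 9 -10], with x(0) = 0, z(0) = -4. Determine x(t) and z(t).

Coefficient matrix A = [[5, -6], [9, -10]].
Characteristic polynomial det(A - λI) = λ^2 + 5λ + 4 = 0.
Eigenvalues λ = -1, -4.
For λ=-1: (A-λI) row 1 is [6, -6], so an eigenvector is (1, 1).
For λ=-4: (A-λI) row 1 is [9, -6], so an eigenvector is (2, 3).
General solution: K_1e^(-t)(1,1) + K_2e^(-4t)(2,3).
Applying x(0)=0, z(0)=-4 gives K_1=8, K_2=-4.

x(t) = 8e^(-t) - 8e^(-4t), z(t) = 8e^(-t) - 12e^(-4t)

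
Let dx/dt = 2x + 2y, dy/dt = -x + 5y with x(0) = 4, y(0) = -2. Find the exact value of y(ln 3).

A = [[2,2],[-1,5]]; eigenvalues λ = 3, 4.
Eigenvectors: (-2,-1) for λ=3, (-1,-1) for λ=4.
From the initial condition, c_1 = -6, c_2 = 8.
y(ln 3) = (-6)(3^3)(-1) + (8)(3^4)(-1) = -486.

-486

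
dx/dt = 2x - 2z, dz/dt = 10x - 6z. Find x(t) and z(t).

Coefficient matrix A = [[2, -2], [10, -6]].
Characteristic polynomial det(A - λI) = λ^2 + 4λ + 8 = 0.
Eigenvalues λ = -2 ± 2i (complex conjugate pair).
For λ=-2+2i: an eigenvector is (0,1) - i(-1,-2) = (0 + i, 1 + 2i).
A real fundamental pair from Re and Im of e^((-2+2i)t)v: X_1 = e^(-2t)(cos(2t)·(0,1) + sin(2t)·(-1,-2)), X_2 = e^(-2t)(sin(2t)·(0,1) - cos(2t)·(-1,-2)).
General solution: c_1X_1 + c_2X_2.

x(t) = -c_1e^(-2t)sin(2t) + c_2e^(-2t)cos(2t), z(t) = -2c_1e^(-2t)sin(2t) + c_1e^(-2t)cos(2t) + c_2e^(-2t)sin(2t) + 2c_2e^(-2t)cos(2t)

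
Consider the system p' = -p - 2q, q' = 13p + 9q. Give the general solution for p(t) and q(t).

Coefficient matrix A = [[-1, -2], [13, 9]].
Characteristic polynomial det(A - λI) = λ^2 - 8λ + 17 = 0.
Eigenvalues λ = 4 ± i (complex conjugate pair).
For λ=4+i: an eigenvector is (1,-3) - i(1,-2) = (1 - i, -3 + 2i).
A real fundamental pair from Re and Im of e^((4+i)t)v: X_1 = e^(4t)(cos(t)·(1,-3) + sin(t)·(1,-2)), X_2 = e^(4t)(sin(t)·(1,-3) - cos(t)·(1,-2)).
General solution: C_1X_1 + C_2X_2.

p(t) = C_1e^(4t)sin(t) + C_1e^(4t)cos(t) + C_2e^(4t)sin(t) - C_2e^(4t)cos(t), q(t) = -2C_1e^(4t)sin(t) - 3C_1e^(4t)cos(t) - 3C_2e^(4t)sin(t) + 2C_2e^(4t)cos(t)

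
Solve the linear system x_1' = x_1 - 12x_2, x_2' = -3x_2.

Coefficient matrix A = [[1, -12], [0, -3]].
Characteristic polynomial det(A - λI) = λ^2 + 2λ - 3 = 0.
Eigenvalues λ = 1, -3.
For λ=1: (A-λI) row 1 is [0, -12], so an eigenvector is (1, 0).
For λ=-3: (A-λI) row 1 is [4, -12], so an eigenvector is (-3, -1).
General solution: K_1e^(t)(1,0) + K_2e^(-3t)(-3,-1).

x_1(t) = K_1e^(t) - 3K_2e^(-3t), x_2(t) = -K_2e^(-3t)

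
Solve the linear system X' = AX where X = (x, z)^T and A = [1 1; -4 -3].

x(t) = -c_1e^(-t) - c_2te^(-t), z(t) = 2c_1e^(-t) + 2c_2te^(-t) - c_2e^(-t)

Coefficient matrix A = [[1, 1], [-4, -3]].
Characteristic polynomial det(A - λI) = λ^2 + 2λ + 1 = 0.
Single eigenvalue λ = -1 with algebraic multiplicity 2.
Eigenvector v = (-1,2); generalized eigenvector w with (A-λI)w=v is (0,-1).
General solution: e^(-t)[c_1·v + c_2·(t·v + w)].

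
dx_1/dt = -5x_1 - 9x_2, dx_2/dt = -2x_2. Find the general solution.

x_1(t) = 3K_1e^(-2t) + K_2e^(-5t), x_2(t) = -K_1e^(-2t)

Coefficient matrix A = [[-5, -9], [0, -2]].
Characteristic polynomial det(A - λI) = λ^2 + 7λ + 10 = 0.
Eigenvalues λ = -2, -5.
For λ=-2: (A-λI) row 1 is [-3, -9], so an eigenvector is (3, -1).
For λ=-5: (A-λI) row 1 is [0, -9], so an eigenvector is (1, 0).
General solution: K_1e^(-2t)(3,-1) + K_2e^(-5t)(1,0).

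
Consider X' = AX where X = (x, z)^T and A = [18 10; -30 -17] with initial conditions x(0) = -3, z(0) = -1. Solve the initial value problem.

x(t) = -14e^(3t) + 11e^(-2t), z(t) = 21e^(3t) - 22e^(-2t)

Coefficient matrix A = [[18, 10], [-30, -17]].
Characteristic polynomial det(A - λI) = λ^2 - λ - 6 = 0.
Eigenvalues λ = -2, 3.
For λ=-2: (A-λI) row 1 is [20, 10], so an eigenvector is (-1, 2).
For λ=3: (A-λI) row 1 is [15, 10], so an eigenvector is (2, -3).
General solution: c_1e^(-2t)(-1,2) + c_2e^(3t)(2,-3).
Applying x(0)=-3, z(0)=-1 gives c_1=-11, c_2=-7.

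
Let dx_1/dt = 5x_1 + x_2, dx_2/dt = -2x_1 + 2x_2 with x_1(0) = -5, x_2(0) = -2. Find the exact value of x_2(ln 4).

A = [[5,1],[-2,2]]; eigenvalues λ = 3, 4.
Eigenvectors: (1,-2) for λ=3, (1,-1) for λ=4.
From the initial condition, c_1 = 7, c_2 = -12.
x_2(ln 4) = (7)(4^3)(-2) + (-12)(4^4)(-1) = 2176.

2176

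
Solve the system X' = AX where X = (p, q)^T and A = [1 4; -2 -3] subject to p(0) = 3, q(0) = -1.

Coefficient matrix A = [[1, 4], [-2, -3]].
Characteristic polynomial det(A - λI) = λ^2 + 2λ + 5 = 0.
Eigenvalues λ = -1 ± 2i (complex conjugate pair).
For λ=-1+2i: an eigenvector is (-1,0) - i(-1,1) = (-1 + i, 0 - i).
A real fundamental pair from Re and Im of e^((-1+2i)t)v: X_1 = e^(-t)(cos(2t)·(-1,0) + sin(2t)·(-1,1)), X_2 = e^(-t)(sin(2t)·(-1,0) - cos(2t)·(-1,1)).
General solution: C_1X_1 + C_2X_2.
Applying p(0)=3, q(0)=-1 gives C_1=-2, C_2=1.

p(t) = e^(-t)sin(2t) + 3e^(-t)cos(2t), q(t) = -2e^(-t)sin(2t) - e^(-t)cos(2t)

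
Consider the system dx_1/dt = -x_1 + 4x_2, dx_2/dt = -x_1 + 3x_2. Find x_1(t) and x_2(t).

Coefficient matrix A = [[-1, 4], [-1, 3]].
Characteristic polynomial det(A - λI) = λ^2 - 2λ + 1 = 0.
Single eigenvalue λ = 1 with algebraic multiplicity 2.
Eigenvector v = (2,1); generalized eigenvector w with (A-λI)w=v is (3,2).
General solution: e^(t)[K_1·v + K_2·(t·v + w)].

x_1(t) = 2K_1e^(t) + 2K_2te^(t) + 3K_2e^(t), x_2(t) = K_1e^(t) + K_2te^(t) + 2K_2e^(t)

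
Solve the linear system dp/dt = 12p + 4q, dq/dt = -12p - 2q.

p(t) = C_1e^(4t) + 2C_2e^(6t), q(t) = -2C_1e^(4t) - 3C_2e^(6t)

Coefficient matrix A = [[12, 4], [-12, -2]].
Characteristic polynomial det(A - λI) = λ^2 - 10λ + 24 = 0.
Eigenvalues λ = 4, 6.
For λ=4: (A-λI) row 1 is [8, 4], so an eigenvector is (1, -2).
For λ=6: (A-λI) row 1 is [6, 4], so an eigenvector is (2, -3).
General solution: C_1e^(4t)(1,-2) + C_2e^(6t)(2,-3).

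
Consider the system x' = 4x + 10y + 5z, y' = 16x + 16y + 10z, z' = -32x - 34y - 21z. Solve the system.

x(t) = c_1e^(4t) - c_2e^(-t), y(t) = 2c_1e^(4t) - 2c_2e^(-t) + c_3e^(-4t), z(t) = -4c_1e^(4t) + 5c_2e^(-t) - 2c_3e^(-4t)

Coefficient matrix A = [[4, 10, 5], [16, 16, 10], [-32, -34, -21]].
det(A - λI) = 0 gives eigenvalues λ = 4, -1, -4.
For λ=4: eigenvector (1,2,-4).
For λ=-1: eigenvector (-1,-2,5).
For λ=-4: eigenvector (0,1,-2).
General solution: c_1e^(4t)(1,2,-4) + c_2e^(-t)(-1,-2,5) + c_3e^(-4t)(0,1,-2).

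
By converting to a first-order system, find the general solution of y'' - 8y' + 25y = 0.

y(t) = c_1e^(4t)cos(3t) + c_2e^(4t)sin(3t)

Let x_1 = y, x_2 = y'. Then x_1' = x_2 and x_2' = -25x_1 + 8x_2.
A = [[0,1],[-25,8]]; det(A-λI) = λ^2 - 8λ + 25.
Eigenvalues λ = 4 ± 3i.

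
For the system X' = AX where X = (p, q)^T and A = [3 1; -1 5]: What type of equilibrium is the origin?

unstable improper node

A = [[3,1],[-1,5]]; det(A-λI) = λ^2 - 8λ + 16.
repeated λ = 4 with a single eigenvector.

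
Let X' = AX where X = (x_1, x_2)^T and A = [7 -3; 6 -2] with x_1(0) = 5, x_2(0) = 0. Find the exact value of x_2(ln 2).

A = [[7,-3],[6,-2]]; eigenvalues λ = 4, 1.
Eigenvectors: (1,1) for λ=4, (1,2) for λ=1.
From the initial condition, c_1 = 10, c_2 = -5.
x_2(ln 2) = (10)(2^4)(1) + (-5)(2^1)(2) = 140.

140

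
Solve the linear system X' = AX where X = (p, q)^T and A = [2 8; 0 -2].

Coefficient matrix A = [[2, 8], [0, -2]].
Characteristic polynomial det(A - λI) = λ^2 - 4 = 0.
Eigenvalues λ = 2, -2.
For λ=2: (A-λI) row 1 is [0, 8], so an eigenvector is (1, 0).
For λ=-2: (A-λI) row 1 is [4, 8], so an eigenvector is (-2, 1).
General solution: K_1e^(2t)(1,0) + K_2e^(-2t)(-2,1).

p(t) = K_1e^(2t) - 2K_2e^(-2t), q(t) = K_2e^(-2t)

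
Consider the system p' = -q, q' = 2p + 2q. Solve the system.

p(t) = -c_1e^(t)sin(t) + c_2e^(t)cos(t), q(t) = c_1e^(t)sin(t) + c_1e^(t)cos(t) + c_2e^(t)sin(t) - c_2e^(t)cos(t)

Coefficient matrix A = [[0, -1], [2, 2]].
Characteristic polynomial det(A - λI) = λ^2 - 2λ + 2 = 0.
Eigenvalues λ = 1 ± i (complex conjugate pair).
For λ=1+i: an eigenvector is (0,1) - i(-1,1) = (0 + i, 1 - i).
A real fundamental pair from Re and Im of e^((1+i)t)v: X_1 = e^(t)(cos(t)·(0,1) + sin(t)·(-1,1)), X_2 = e^(t)(sin(t)·(0,1) - cos(t)·(-1,1)).
General solution: c_1X_1 + c_2X_2.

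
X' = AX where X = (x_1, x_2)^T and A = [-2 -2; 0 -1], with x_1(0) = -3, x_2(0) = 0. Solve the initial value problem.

Coefficient matrix A = [[-2, -2], [0, -1]].
Characteristic polynomial det(A - λI) = λ^2 + 3λ + 2 = 0.
Eigenvalues λ = -1, -2.
For λ=-1: (A-λI) row 1 is [-1, -2], so an eigenvector is (2, -1).
For λ=-2: (A-λI) row 1 is [0, -2], so an eigenvector is (-1, 0).
General solution: C_1e^(-t)(2,-1) + C_2e^(-2t)(-1,0).
Applying x_1(0)=-3, x_2(0)=0 gives C_1=0, C_2=3.

x_1(t) = -3e^(-2t), x_2(t) = 0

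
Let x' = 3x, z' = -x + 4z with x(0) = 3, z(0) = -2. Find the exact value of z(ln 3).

-324

A = [[3,0],[-1,4]]; eigenvalues λ = 3, 4.
Eigenvectors: (1,1) for λ=3, (0,-1) for λ=4.
From the initial condition, c_1 = 3, c_2 = 5.
z(ln 3) = (3)(3^3)(1) + (5)(3^4)(-1) = -324.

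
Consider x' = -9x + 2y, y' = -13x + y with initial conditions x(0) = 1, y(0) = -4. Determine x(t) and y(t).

x(t) = -13e^(-4t)sin(t) + e^(-4t)cos(t), y(t) = -33e^(-4t)sin(t) - 4e^(-4t)cos(t)

Coefficient matrix A = [[-9, 2], [-13, 1]].
Characteristic polynomial det(A - λI) = λ^2 + 8λ + 17 = 0.
Eigenvalues λ = -4 ± i (complex conjugate pair).
For λ=-4+i: an eigenvector is (1,2) - i(-1,-3) = (1 + i, 2 + 3i).
A real fundamental pair from Re and Im of e^((-4+i)t)v: X_1 = e^(-4t)(cos(t)·(1,2) + sin(t)·(-1,-3)), X_2 = e^(-4t)(sin(t)·(1,2) - cos(t)·(-1,-3)).
General solution: K_1X_1 + K_2X_2.
Applying x(0)=1, y(0)=-4 gives K_1=7, K_2=-6.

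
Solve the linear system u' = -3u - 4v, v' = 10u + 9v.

Coefficient matrix A = [[-3, -4], [10, 9]].
Characteristic polynomial det(A - λI) = λ^2 - 6λ + 13 = 0.
Eigenvalues λ = 3 ± 2i (complex conjugate pair).
For λ=3+2i: an eigenvector is (-1,1) - i(1,-2) = (-1 - i, 1 + 2i).
A real fundamental pair from Re and Im of e^((3+2i)t)v: X_1 = e^(3t)(cos(2t)·(-1,1) + sin(2t)·(1,-2)), X_2 = e^(3t)(sin(2t)·(-1,1) - cos(2t)·(1,-2)).
General solution: c_1X_1 + c_2X_2.

u(t) = c_1e^(3t)sin(2t) - c_1e^(3t)cos(2t) - c_2e^(3t)sin(2t) - c_2e^(3t)cos(2t), v(t) = -2c_1e^(3t)sin(2t) + c_1e^(3t)cos(2t) + c_2e^(3t)sin(2t) + 2c_2e^(3t)cos(2t)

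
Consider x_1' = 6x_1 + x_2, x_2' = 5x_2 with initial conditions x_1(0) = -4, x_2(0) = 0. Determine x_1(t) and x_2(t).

x_1(t) = -4e^(6t), x_2(t) = 0

Coefficient matrix A = [[6, 1], [0, 5]].
Characteristic polynomial det(A - λI) = λ^2 - 11λ + 30 = 0.
Eigenvalues λ = 5, 6.
For λ=5: (A-λI) row 1 is [1, 1], so an eigenvector is (-1, 1).
For λ=6: (A-λI) row 1 is [0, 1], so an eigenvector is (-1, 0).
General solution: K_1e^(5t)(-1,1) + K_2e^(6t)(-1,0).
Applying x_1(0)=-4, x_2(0)=0 gives K_1=0, K_2=4.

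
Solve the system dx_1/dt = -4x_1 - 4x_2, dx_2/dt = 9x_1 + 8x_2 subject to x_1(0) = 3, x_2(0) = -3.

Coefficient matrix A = [[-4, -4], [9, 8]].
Characteristic polynomial det(A - λI) = λ^2 - 4λ + 4 = 0.
Single eigenvalue λ = 2 with algebraic multiplicity 2.
Eigenvector v = (-2,3); generalized eigenvector w with (A-λI)w=v is (-1,2).
General solution: e^(2t)[c_1·v + c_2·(t·v + w)].
Applying x_1(0)=3, x_2(0)=-3 gives c_1=-3, c_2=3.

x_1(t) = -6te^(2t) + 3e^(2t), x_2(t) = 9te^(2t) - 3e^(2t)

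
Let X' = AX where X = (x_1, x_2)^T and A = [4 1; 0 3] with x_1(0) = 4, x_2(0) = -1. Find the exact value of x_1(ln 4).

A = [[4,1],[0,3]]; eigenvalues λ = 3, 4.
Eigenvectors: (1,-1) for λ=3, (1,0) for λ=4.
From the initial condition, c_1 = 1, c_2 = 3.
x_1(ln 4) = (1)(4^3)(1) + (3)(4^4)(1) = 832.

832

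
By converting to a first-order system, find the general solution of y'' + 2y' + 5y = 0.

Let x_1 = y, x_2 = y'. Then x_1' = x_2 and x_2' = -5x_1 - 2x_2.
A = [[0,1],[-5,-2]]; det(A-λI) = λ^2 + 2λ + 5.
Eigenvalues λ = -1 ± 2i.

y(t) = K_1e^(-t)cos(2t) + K_2e^(-t)sin(2t)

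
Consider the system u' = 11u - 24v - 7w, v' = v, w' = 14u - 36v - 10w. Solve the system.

u(t) = K_1e^(-3t) + K_2e^(t) - K_3e^(4t), v(t) = K_2e^(t), w(t) = 2K_1e^(-3t) - 2K_2e^(t) - K_3e^(4t)

Coefficient matrix A = [[11, -24, -7], [0, 1, 0], [14, -36, -10]].
det(A - λI) = 0 gives eigenvalues λ = -3, 1, 4.
For λ=-3: eigenvector (1,0,2).
For λ=1: eigenvector (1,1,-2).
For λ=4: eigenvector (-1,0,-1).
General solution: K_1e^(-3t)(1,0,2) + K_2e^(t)(1,1,-2) + K_3e^(4t)(-1,0,-1).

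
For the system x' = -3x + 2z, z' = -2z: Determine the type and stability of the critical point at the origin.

stable node

A = [[-3,2],[0,-2]]; det(A-λI) = λ^2 + 5λ + 6.
λ = -2, -3: both negative.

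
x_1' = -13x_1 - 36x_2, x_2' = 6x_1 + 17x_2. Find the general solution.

x_1(t) = 3c_1e^(-t) + 2c_2e^(5t), x_2(t) = -c_1e^(-t) - c_2e^(5t)

Coefficient matrix A = [[-13, -36], [6, 17]].
Characteristic polynomial det(A - λI) = λ^2 - 4λ - 5 = 0.
Eigenvalues λ = -1, 5.
For λ=-1: (A-λI) row 1 is [-12, -36], so an eigenvector is (3, -1).
For λ=5: (A-λI) row 1 is [-18, -36], so an eigenvector is (2, -1).
General solution: c_1e^(-t)(3,-1) + c_2e^(5t)(2,-1).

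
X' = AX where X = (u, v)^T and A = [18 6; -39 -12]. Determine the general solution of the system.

u(t) = K_1e^(3t)sin(3t) - K_1e^(3t)cos(3t) - K_2e^(3t)sin(3t) - K_2e^(3t)cos(3t), v(t) = -2K_1e^(3t)sin(3t) + 3K_1e^(3t)cos(3t) + 3K_2e^(3t)sin(3t) + 2K_2e^(3t)cos(3t)

Coefficient matrix A = [[18, 6], [-39, -12]].
Characteristic polynomial det(A - λI) = λ^2 - 6λ + 18 = 0.
Eigenvalues λ = 3 ± 3i (complex conjugate pair).
For λ=3+3i: an eigenvector is (-1,3) - i(1,-2) = (-1 - i, 3 + 2i).
A real fundamental pair from Re and Im of e^((3+3i)t)v: X_1 = e^(3t)(cos(3t)·(-1,3) + sin(3t)·(1,-2)), X_2 = e^(3t)(sin(3t)·(-1,3) - cos(3t)·(1,-2)).
General solution: K_1X_1 + K_2X_2.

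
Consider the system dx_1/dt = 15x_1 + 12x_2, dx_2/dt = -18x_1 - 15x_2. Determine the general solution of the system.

x_1(t) = c_1e^(3t) - 2c_2e^(-3t), x_2(t) = -c_1e^(3t) + 3c_2e^(-3t)

Coefficient matrix A = [[15, 12], [-18, -15]].
Characteristic polynomial det(A - λI) = λ^2 - 9 = 0.
Eigenvalues λ = 3, -3.
For λ=3: (A-λI) row 1 is [12, 12], so an eigenvector is (1, -1).
For λ=-3: (A-λI) row 1 is [18, 12], so an eigenvector is (-2, 3).
General solution: c_1e^(3t)(1,-1) + c_2e^(-3t)(-2,3).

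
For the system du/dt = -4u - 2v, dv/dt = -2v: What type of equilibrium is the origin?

stable node

A = [[-4,-2],[0,-2]]; det(A-λI) = λ^2 + 6λ + 8.
λ = -4, -2: both negative.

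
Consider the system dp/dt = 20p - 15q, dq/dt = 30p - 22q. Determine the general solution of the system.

Coefficient matrix A = [[20, -15], [30, -22]].
Characteristic polynomial det(A - λI) = λ^2 + 2λ + 10 = 0.
Eigenvalues λ = -1 ± 3i (complex conjugate pair).
For λ=-1+3i: an eigenvector is (-2,-3) - i(1,1) = (-2 - i, -3 - i).
A real fundamental pair from Re and Im of e^((-1+3i)t)v: X_1 = e^(-t)(cos(3t)·(-2,-3) + sin(3t)·(1,1)), X_2 = e^(-t)(sin(3t)·(-2,-3) - cos(3t)·(1,1)).
General solution: c_1X_1 + c_2X_2.

p(t) = c_1e^(-t)sin(3t) - 2c_1e^(-t)cos(3t) - 2c_2e^(-t)sin(3t) - c_2e^(-t)cos(3t), q(t) = c_1e^(-t)sin(3t) - 3c_1e^(-t)cos(3t) - 3c_2e^(-t)sin(3t) - c_2e^(-t)cos(3t)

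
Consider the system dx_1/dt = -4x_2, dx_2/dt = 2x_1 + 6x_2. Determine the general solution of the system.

x_1(t) = -c_1e^(4t) - 2c_2e^(2t), x_2(t) = c_1e^(4t) + c_2e^(2t)

Coefficient matrix A = [[0, -4], [2, 6]].
Characteristic polynomial det(A - λI) = λ^2 - 6λ + 8 = 0.
Eigenvalues λ = 4, 2.
For λ=4: (A-λI) row 1 is [-4, -4], so an eigenvector is (-1, 1).
For λ=2: (A-λI) row 1 is [-2, -4], so an eigenvector is (-2, 1).
General solution: c_1e^(4t)(-1,1) + c_2e^(2t)(-2,1).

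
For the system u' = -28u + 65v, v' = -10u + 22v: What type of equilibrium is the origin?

A = [[-28,65],[-10,22]]; det(A-λI) = λ^2 + 6λ + 34.
λ = -3 ± 5i: negative real part.

stable spiral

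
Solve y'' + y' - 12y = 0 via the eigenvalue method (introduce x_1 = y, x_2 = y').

y(t) = C_1e^(3t) + C_2e^(-4t)

Let x_1 = y, x_2 = y'. Then x_1' = x_2 and x_2' = 12x_1 - x_2.
A = [[0,1],[12,-1]]; det(A-λI) = λ^2 + λ - 12.
Eigenvalues λ = 3, -4 with eigenvectors (1,3), (1,-4).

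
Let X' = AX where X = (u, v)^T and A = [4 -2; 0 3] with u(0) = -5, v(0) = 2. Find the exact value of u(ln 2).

A = [[4,-2],[0,3]]; eigenvalues λ = 4, 3.
Eigenvectors: (-1,0) for λ=4, (2,1) for λ=3.
From the initial condition, c_1 = 9, c_2 = 2.
u(ln 2) = (9)(2^4)(-1) + (2)(2^3)(2) = -112.

-112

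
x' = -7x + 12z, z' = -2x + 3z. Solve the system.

Coefficient matrix A = [[-7, 12], [-2, 3]].
Characteristic polynomial det(A - λI) = λ^2 + 4λ + 3 = 0.
Eigenvalues λ = -3, -1.
For λ=-3: (A-λI) row 1 is [-4, 12], so an eigenvector is (3, 1).
For λ=-1: (A-λI) row 1 is [-6, 12], so an eigenvector is (2, 1).
General solution: c_1e^(-3t)(3,1) + c_2e^(-t)(2,1).

x(t) = 3c_1e^(-3t) + 2c_2e^(-t), z(t) = c_1e^(-3t) + c_2e^(-t)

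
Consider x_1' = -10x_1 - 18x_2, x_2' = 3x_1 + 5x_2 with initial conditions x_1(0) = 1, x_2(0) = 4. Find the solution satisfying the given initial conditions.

Coefficient matrix A = [[-10, -18], [3, 5]].
Characteristic polynomial det(A - λI) = λ^2 + 5λ + 4 = 0.
Eigenvalues λ = -4, -1.
For λ=-4: (A-λI) row 1 is [-6, -18], so an eigenvector is (-3, 1).
For λ=-1: (A-λI) row 1 is [-9, -18], so an eigenvector is (-2, 1).
General solution: C_1e^(-4t)(-3,1) + C_2e^(-t)(-2,1).
Applying x_1(0)=1, x_2(0)=4 gives C_1=-9, C_2=13.

x_1(t) = -26e^(-t) + 27e^(-4t), x_2(t) = 13e^(-t) - 9e^(-4t)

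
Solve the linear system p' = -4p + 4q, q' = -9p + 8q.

Coefficient matrix A = [[-4, 4], [-9, 8]].
Characteristic polynomial det(A - λI) = λ^2 - 4λ + 4 = 0.
Single eigenvalue λ = 2 with algebraic multiplicity 2.
Eigenvector v = (2,3); generalized eigenvector w with (A-λI)w=v is (-1,-1).
General solution: e^(2t)[C_1·v + C_2·(t·v + w)].

p(t) = 2C_1e^(2t) + 2C_2te^(2t) - C_2e^(2t), q(t) = 3C_1e^(2t) + 3C_2te^(2t) - C_2e^(2t)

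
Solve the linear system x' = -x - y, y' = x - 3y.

x(t) = c_1e^(-2t) + c_2te^(-2t), y(t) = c_1e^(-2t) + c_2te^(-2t) - c_2e^(-2t)

Coefficient matrix A = [[-1, -1], [1, -3]].
Characteristic polynomial det(A - λI) = λ^2 + 4λ + 4 = 0.
Single eigenvalue λ = -2 with algebraic multiplicity 2.
Eigenvector v = (1,1); generalized eigenvector w with (A-λI)w=v is (0,-1).
General solution: e^(-2t)[c_1·v + c_2·(t·v + w)].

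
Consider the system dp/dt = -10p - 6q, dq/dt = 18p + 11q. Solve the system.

p(t) = 2C_1e^(-t) - C_2e^(2t), q(t) = -3C_1e^(-t) + 2C_2e^(2t)

Coefficient matrix A = [[-10, -6], [18, 11]].
Characteristic polynomial det(A - λI) = λ^2 - λ - 2 = 0.
Eigenvalues λ = -1, 2.
For λ=-1: (A-λI) row 1 is [-9, -6], so an eigenvector is (2, -3).
For λ=2: (A-λI) row 1 is [-12, -6], so an eigenvector is (-1, 2).
General solution: C_1e^(-t)(2,-3) + C_2e^(2t)(-1,2).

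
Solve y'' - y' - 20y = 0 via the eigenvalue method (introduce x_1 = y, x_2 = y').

Let x_1 = y, x_2 = y'. Then x_1' = x_2 and x_2' = 20x_1 + x_2.
A = [[0,1],[20,1]]; det(A-λI) = λ^2 - λ - 20.
Eigenvalues λ = 5, -4 with eigenvectors (1,5), (1,-4).

y(t) = K_1e^(5t) + K_2e^(-4t)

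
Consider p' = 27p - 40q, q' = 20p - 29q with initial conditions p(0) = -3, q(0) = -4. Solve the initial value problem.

p(t) = 19e^(-t)sin(4t) - 3e^(-t)cos(4t), q(t) = 13e^(-t)sin(4t) - 4e^(-t)cos(4t)

Coefficient matrix A = [[27, -40], [20, -29]].
Characteristic polynomial det(A - λI) = λ^2 + 2λ + 17 = 0.
Eigenvalues λ = -1 ± 4i (complex conjugate pair).
For λ=-1+4i: an eigenvector is (3,2) - i(1,1) = (3 - i, 2 - i).
A real fundamental pair from Re and Im of e^((-1+4i)t)v: X_1 = e^(-t)(cos(4t)·(3,2) + sin(4t)·(1,1)), X_2 = e^(-t)(sin(4t)·(3,2) - cos(4t)·(1,1)).
General solution: C_1X_1 + C_2X_2.
Applying p(0)=-3, q(0)=-4 gives C_1=1, C_2=6.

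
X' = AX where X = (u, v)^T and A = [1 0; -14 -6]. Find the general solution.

Coefficient matrix A = [[1, 0], [-14, -6]].
Characteristic polynomial det(A - λI) = λ^2 + 5λ - 6 = 0.
Eigenvalues λ = 1, -6.
For λ=1: (A-λI) row 2 is [-14, -7], so an eigenvector is (1, -2).
For λ=-6: (A-λI) row 1 is [7, 0], so an eigenvector is (0, 1).
General solution: C_1e^(t)(1,-2) + C_2e^(-6t)(0,1).

u(t) = C_1e^(t), v(t) = -2C_1e^(t) + C_2e^(-6t)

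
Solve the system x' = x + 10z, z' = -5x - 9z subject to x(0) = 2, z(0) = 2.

x(t) = 6e^(-4t)sin(5t) + 2e^(-4t)cos(5t), z(t) = -4e^(-4t)sin(5t) + 2e^(-4t)cos(5t)

Coefficient matrix A = [[1, 10], [-5, -9]].
Characteristic polynomial det(A - λI) = λ^2 + 8λ + 41 = 0.
Eigenvalues λ = -4 ± 5i (complex conjugate pair).
For λ=-4+5i: an eigenvector is (-1,0) - i(-1,1) = (-1 + i, 0 - i).
A real fundamental pair from Re and Im of e^((-4+5i)t)v: X_1 = e^(-4t)(cos(5t)·(-1,0) + sin(5t)·(-1,1)), X_2 = e^(-4t)(sin(5t)·(-1,0) - cos(5t)·(-1,1)).
General solution: C_1X_1 + C_2X_2.
Applying x(0)=2, z(0)=2 gives C_1=-4, C_2=-2.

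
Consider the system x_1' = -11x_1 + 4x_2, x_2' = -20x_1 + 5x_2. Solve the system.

Coefficient matrix A = [[-11, 4], [-20, 5]].
Characteristic polynomial det(A - λI) = λ^2 + 6λ + 25 = 0.
Eigenvalues λ = -3 ± 4i (complex conjugate pair).
For λ=-3+4i: an eigenvector is (-1,-2) - i(0,1) = (-1, -2 - i).
A real fundamental pair from Re and Im of e^((-3+4i)t)v: X_1 = e^(-3t)(cos(4t)·(-1,-2) + sin(4t)·(0,1)), X_2 = e^(-3t)(sin(4t)·(-1,-2) - cos(4t)·(0,1)).
General solution: K_1X_1 + K_2X_2.

x_1(t) = -K_1e^(-3t)cos(4t) - K_2e^(-3t)sin(4t), x_2(t) = K_1e^(-3t)sin(4t) - 2K_1e^(-3t)cos(4t) - 2K_2e^(-3t)sin(4t) - K_2e^(-3t)cos(4t)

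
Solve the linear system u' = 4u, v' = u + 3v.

u(t) = -C_1e^(4t), v(t) = -C_1e^(4t) + C_2e^(3t)

Coefficient matrix A = [[4, 0], [1, 3]].
Characteristic polynomial det(A - λI) = λ^2 - 7λ + 12 = 0.
Eigenvalues λ = 4, 3.
For λ=4: (A-λI) row 2 is [1, -1], so an eigenvector is (-1, -1).
For λ=3: (A-λI) row 1 is [1, 0], so an eigenvector is (0, 1).
General solution: C_1e^(4t)(-1,-1) + C_2e^(3t)(0,1).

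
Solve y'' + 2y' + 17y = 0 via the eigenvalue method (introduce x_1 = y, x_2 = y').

y(t) = c_1e^(-t)cos(4t) + c_2e^(-t)sin(4t)

Let x_1 = y, x_2 = y'. Then x_1' = x_2 and x_2' = -17x_1 - 2x_2.
A = [[0,1],[-17,-2]]; det(A-λI) = λ^2 + 2λ + 17.
Eigenvalues λ = -1 ± 4i.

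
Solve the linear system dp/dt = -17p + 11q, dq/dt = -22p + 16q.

Coefficient matrix A = [[-17, 11], [-22, 16]].
Characteristic polynomial det(A - λI) = λ^2 + λ - 30 = 0.
Eigenvalues λ = 5, -6.
For λ=5: (A-λI) row 1 is [-22, 11], so an eigenvector is (-1, -2).
For λ=-6: (A-λI) row 1 is [-11, 11], so an eigenvector is (1, 1).
General solution: C_1e^(5t)(-1,-2) + C_2e^(-6t)(1,1).

p(t) = -C_1e^(5t) + C_2e^(-6t), q(t) = -2C_1e^(5t) + C_2e^(-6t)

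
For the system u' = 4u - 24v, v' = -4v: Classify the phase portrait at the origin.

A = [[4,-24],[0,-4]]; det(A-λI) = λ^2 - 16.
λ = -4, 4: opposite signs.

saddle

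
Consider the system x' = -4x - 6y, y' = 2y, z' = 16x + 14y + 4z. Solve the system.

x(t) = -K_2e^(2t) + K_3e^(-4t), y(t) = K_2e^(2t), z(t) = K_1e^(4t) + K_2e^(2t) - 2K_3e^(-4t)

Coefficient matrix A = [[-4, -6, 0], [0, 2, 0], [16, 14, 4]].
det(A - λI) = 0 gives eigenvalues λ = 4, 2, -4.
For λ=4: eigenvector (0,0,1).
For λ=2: eigenvector (-1,1,1).
For λ=-4: eigenvector (1,0,-2).
General solution: K_1e^(4t)(0,0,1) + K_2e^(2t)(-1,1,1) + K_3e^(-4t)(1,0,-2).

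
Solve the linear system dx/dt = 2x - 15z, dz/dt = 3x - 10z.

Coefficient matrix A = [[2, -15], [3, -10]].
Characteristic polynomial det(A - λI) = λ^2 + 8λ + 25 = 0.
Eigenvalues λ = -4 ± 3i (complex conjugate pair).
For λ=-4+3i: an eigenvector is (1,0) - i(2,1) = (1 - 2i, 0 - i).
A real fundamental pair from Re and Im of e^((-4+3i)t)v: X_1 = e^(-4t)(cos(3t)·(1,0) + sin(3t)·(2,1)), X_2 = e^(-4t)(sin(3t)·(1,0) - cos(3t)·(2,1)).
General solution: C_1X_1 + C_2X_2.

x(t) = 2C_1e^(-4t)sin(3t) + C_1e^(-4t)cos(3t) + C_2e^(-4t)sin(3t) - 2C_2e^(-4t)cos(3t), z(t) = C_1e^(-4t)sin(3t) - C_2e^(-4t)cos(3t)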